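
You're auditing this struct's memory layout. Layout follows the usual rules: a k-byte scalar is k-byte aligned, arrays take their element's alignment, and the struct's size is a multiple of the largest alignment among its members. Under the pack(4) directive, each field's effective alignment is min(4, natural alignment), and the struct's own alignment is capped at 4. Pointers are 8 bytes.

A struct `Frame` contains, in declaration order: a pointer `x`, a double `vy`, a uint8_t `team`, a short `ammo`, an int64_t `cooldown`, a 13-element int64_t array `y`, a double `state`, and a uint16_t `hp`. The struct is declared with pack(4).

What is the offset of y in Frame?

x at 0 (size 8, align 4) → ends 8
vy at 8 (size 8, align 4) → ends 16
team at 16 (size 1, align 1) → ends 17
pad 1 to align 2 for ammo
ammo at 18 (size 2, align 2) → ends 20
cooldown at 20 (size 8, align 4) → ends 28
y at 28 (size 104, align 4) → ends 132

28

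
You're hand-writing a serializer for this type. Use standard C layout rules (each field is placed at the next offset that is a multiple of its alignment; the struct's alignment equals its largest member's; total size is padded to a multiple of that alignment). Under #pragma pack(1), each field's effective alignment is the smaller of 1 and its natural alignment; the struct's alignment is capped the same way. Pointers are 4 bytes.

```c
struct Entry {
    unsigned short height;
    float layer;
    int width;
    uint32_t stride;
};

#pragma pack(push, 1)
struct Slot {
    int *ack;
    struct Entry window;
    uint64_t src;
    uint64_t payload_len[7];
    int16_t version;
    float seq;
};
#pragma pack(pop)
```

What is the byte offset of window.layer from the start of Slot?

8

Entry: @0: height [2B, align 2] → 2; +2 pad (align 4); @4: layer [4B, align 4] → 8; @8: width [4B, align 4] → 12; @12: stride [4B, align 4] → 16; size 16, align 4
@0: ack [4B, align 1] → 4
@4: window [16B, align 1] → 20
within Entry: layer at 4
4 + 4 = 8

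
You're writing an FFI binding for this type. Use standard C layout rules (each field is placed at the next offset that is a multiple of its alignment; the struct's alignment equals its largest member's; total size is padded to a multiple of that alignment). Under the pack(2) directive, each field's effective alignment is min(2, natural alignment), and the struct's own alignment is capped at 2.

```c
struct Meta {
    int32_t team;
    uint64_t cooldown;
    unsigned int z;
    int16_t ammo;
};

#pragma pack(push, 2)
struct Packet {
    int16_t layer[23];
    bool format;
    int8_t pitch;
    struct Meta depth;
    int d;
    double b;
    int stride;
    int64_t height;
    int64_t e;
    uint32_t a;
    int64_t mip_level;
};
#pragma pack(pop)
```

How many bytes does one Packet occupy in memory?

Meta: team at 0 (size 4, align 4) → ends 4; pad 4 to align 8 for cooldown; cooldown at 8 (size 8, align 8) → ends 16; z at 16 (size 4, align 4) → ends 20; ammo at 20 (size 2, align 2) → ends 22; tail pad 2 to reach multiple of 8; total 24 bytes, alignment 8
layer at 0 (size 46, align 2) → ends 46
format at 46 (size 1, align 1) → ends 47
pitch at 47 (size 1, align 1) → ends 48
depth at 48 (size 24, align 2) → ends 72
d at 72 (size 4, align 2) → ends 76
b at 76 (size 8, align 2) → ends 84
stride at 84 (size 4, align 2) → ends 88
height at 88 (size 8, align 2) → ends 96
e at 96 (size 8, align 2) → ends 104
a at 104 (size 4, align 2) → ends 108
mip_level at 108 (size 8, align 2) → ends 116
total 116 bytes, alignment 2

116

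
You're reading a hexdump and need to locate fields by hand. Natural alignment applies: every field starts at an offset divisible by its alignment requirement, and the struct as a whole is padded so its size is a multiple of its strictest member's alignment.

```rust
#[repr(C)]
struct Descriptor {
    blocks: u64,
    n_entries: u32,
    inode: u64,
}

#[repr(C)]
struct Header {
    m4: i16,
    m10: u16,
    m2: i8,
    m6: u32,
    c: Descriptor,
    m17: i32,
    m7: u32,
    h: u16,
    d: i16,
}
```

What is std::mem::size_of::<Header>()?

Descriptor: @0: blocks [8B, align 8] → 8; @8: n_entries [4B, align 4] → 12; +4 pad (align 8); @16: inode [8B, align 8] → 24; size 24, align 8
@0: m4 [2B, align 2] → 2
@2: m10 [2B, align 2] → 4
@4: m2 [1B, align 1] → 5
+3 pad (align 4)
@8: m6 [4B, align 4] → 12
+4 pad (align 8)
@16: c [24B, align 8] → 40
@40: m17 [4B, align 4] → 44
@44: m7 [4B, align 4] → 48
@48: h [2B, align 2] → 50
@50: d [2B, align 2] → 52
+4 tail pad (align 8)
size 56, align 8

56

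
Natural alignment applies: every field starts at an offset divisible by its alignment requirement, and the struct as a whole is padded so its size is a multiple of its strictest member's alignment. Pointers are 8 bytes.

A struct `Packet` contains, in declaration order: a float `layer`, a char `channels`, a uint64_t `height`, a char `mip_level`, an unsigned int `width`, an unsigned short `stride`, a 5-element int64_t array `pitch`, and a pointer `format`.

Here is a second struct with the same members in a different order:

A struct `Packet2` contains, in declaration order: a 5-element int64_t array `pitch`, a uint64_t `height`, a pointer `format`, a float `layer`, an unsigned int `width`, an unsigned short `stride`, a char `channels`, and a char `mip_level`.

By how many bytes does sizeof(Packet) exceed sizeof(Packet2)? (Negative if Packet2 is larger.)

8

layer at 0 (size 4, align 4) → ends 4
channels at 4 (size 1, align 1) → ends 5
pad 3 to align 8 for height
height at 8 (size 8, align 8) → ends 16
mip_level at 16 (size 1, align 1) → ends 17
pad 3 to align 4 for width
width at 20 (size 4, align 4) → ends 24
stride at 24 (size 2, align 2) → ends 26
pad 6 to align 8 for pitch
pitch at 32 (size 40, align 8) → ends 72
format at 72 (size 8, align 8) → ends 80
total 80 bytes, alignment 8
— Packet2 —
pitch at 0 (size 40, align 8) → ends 40
height at 40 (size 8, align 8) → ends 48
format at 48 (size 8, align 8) → ends 56
layer at 56 (size 4, align 4) → ends 60
width at 60 (size 4, align 4) → ends 64
stride at 64 (size 2, align 2) → ends 66
channels at 66 (size 1, align 1) → ends 67
mip_level at 67 (size 1, align 1) → ends 68
tail pad 4 to reach multiple of 8
total 72 bytes, alignment 8
80 − 72 = 8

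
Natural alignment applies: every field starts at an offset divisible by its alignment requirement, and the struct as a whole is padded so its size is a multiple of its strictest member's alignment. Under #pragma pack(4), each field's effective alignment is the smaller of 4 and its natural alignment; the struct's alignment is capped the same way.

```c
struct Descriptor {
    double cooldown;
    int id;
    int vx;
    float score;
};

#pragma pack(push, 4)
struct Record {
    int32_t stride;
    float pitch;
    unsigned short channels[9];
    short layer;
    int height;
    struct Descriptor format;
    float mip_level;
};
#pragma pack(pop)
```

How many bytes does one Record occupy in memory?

Descriptor: 0..8  cooldown  (8B, 8-aligned); 8..12  id  (4B, 4-aligned); 12..16  vx  (4B, 4-aligned); 16..20  score  (4B, 4-aligned); 20..24  -- tail padding (4B); sizeof = 24, alignof = 8
0..4  stride  (4B, 4-aligned)
4..8  pitch  (4B, 4-aligned)
8..26  channels  (18B, 2-aligned)
26..28  layer  (2B, 2-aligned)
28..32  height  (4B, 4-aligned)
32..56  format  (24B, 4-aligned)
56..60  mip_level  (4B, 4-aligned)
sizeof = 60, alignof = 4

60 bytes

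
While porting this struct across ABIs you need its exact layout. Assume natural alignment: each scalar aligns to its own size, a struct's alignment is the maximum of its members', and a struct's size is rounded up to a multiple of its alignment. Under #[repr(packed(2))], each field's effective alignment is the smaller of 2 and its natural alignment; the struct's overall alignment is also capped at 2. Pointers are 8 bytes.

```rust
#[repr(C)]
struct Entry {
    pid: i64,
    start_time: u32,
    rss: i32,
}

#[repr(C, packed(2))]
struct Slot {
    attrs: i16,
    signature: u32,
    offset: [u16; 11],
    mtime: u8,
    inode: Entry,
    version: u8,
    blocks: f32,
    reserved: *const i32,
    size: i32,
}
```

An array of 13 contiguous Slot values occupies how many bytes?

832

Entry: pid at 0 (size 8, align 8) → ends 8; start_time at 8 (size 4, align 4) → ends 12; rss at 12 (size 4, align 4) → ends 16; total 16 bytes, alignment 8
attrs at 0 (size 2, align 2) → ends 2
signature at 2 (size 4, align 2) → ends 6
offset at 6 (size 22, align 2) → ends 28
mtime at 28 (size 1, align 1) → ends 29
pad 1 to align 2 for inode
inode at 30 (size 16, align 2) → ends 46
version at 46 (size 1, align 1) → ends 47
pad 1 to align 2 for blocks
blocks at 48 (size 4, align 2) → ends 52
reserved at 52 (size 8, align 2) → ends 60
size at 60 (size 4, align 2) → ends 64
total 64 bytes, alignment 2
array of 13: 13 × 64 = 832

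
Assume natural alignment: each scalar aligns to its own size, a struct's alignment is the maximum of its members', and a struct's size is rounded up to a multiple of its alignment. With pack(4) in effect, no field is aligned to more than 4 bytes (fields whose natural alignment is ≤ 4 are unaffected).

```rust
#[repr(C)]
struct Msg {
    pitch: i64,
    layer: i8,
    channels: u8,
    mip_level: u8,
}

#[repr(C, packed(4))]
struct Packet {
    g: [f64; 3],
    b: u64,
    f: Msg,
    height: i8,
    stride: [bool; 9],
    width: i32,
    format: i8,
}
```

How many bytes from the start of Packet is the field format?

64

Msg: 0..8  pitch  (8B, 8-aligned); 8..9  layer  (1B, 1-aligned); 9..10  channels  (1B, 1-aligned); 10..11  mip_level  (1B, 1-aligned); 11..16  -- tail padding (5B); sizeof = 16, alignof = 8
0..24  g  (24B, 4-aligned)
24..32  b  (8B, 4-aligned)
32..48  f  (16B, 4-aligned)
48..49  height  (1B, 1-aligned)
49..58  stride  (9B, 1-aligned)
58..60  -- padding (2B)
60..64  width  (4B, 4-aligned)
64..65  format  (1B, 1-aligned)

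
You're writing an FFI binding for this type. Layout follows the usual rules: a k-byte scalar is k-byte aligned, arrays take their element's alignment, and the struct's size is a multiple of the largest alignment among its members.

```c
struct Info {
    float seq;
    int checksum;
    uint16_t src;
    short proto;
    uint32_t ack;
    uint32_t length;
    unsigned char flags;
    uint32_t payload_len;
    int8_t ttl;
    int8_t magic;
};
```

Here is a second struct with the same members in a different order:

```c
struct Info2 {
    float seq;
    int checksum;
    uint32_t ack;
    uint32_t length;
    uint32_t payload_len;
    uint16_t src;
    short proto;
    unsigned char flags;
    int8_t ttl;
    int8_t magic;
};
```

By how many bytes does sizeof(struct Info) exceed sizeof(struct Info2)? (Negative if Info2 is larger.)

seq at 0 (size 4, align 4) → ends 4
checksum at 4 (size 4, align 4) → ends 8
src at 8 (size 2, align 2) → ends 10
proto at 10 (size 2, align 2) → ends 12
ack at 12 (size 4, align 4) → ends 16
length at 16 (size 4, align 4) → ends 20
flags at 20 (size 1, align 1) → ends 21
pad 3 to align 4 for payload_len
payload_len at 24 (size 4, align 4) → ends 28
ttl at 28 (size 1, align 1) → ends 29
magic at 29 (size 1, align 1) → ends 30
tail pad 2 to reach multiple of 4
total 32 bytes, alignment 4
— Info2 —
seq at 0 (size 4, align 4) → ends 4
checksum at 4 (size 4, align 4) → ends 8
ack at 8 (size 4, align 4) → ends 12
length at 12 (size 4, align 4) → ends 16
payload_len at 16 (size 4, align 4) → ends 20
src at 20 (size 2, align 2) → ends 22
proto at 22 (size 2, align 2) → ends 24
flags at 24 (size 1, align 1) → ends 25
ttl at 25 (size 1, align 1) → ends 26
magic at 26 (size 1, align 1) → ends 27
tail pad 1 to reach multiple of 4
total 28 bytes, alignment 4
32 − 28 = 4

4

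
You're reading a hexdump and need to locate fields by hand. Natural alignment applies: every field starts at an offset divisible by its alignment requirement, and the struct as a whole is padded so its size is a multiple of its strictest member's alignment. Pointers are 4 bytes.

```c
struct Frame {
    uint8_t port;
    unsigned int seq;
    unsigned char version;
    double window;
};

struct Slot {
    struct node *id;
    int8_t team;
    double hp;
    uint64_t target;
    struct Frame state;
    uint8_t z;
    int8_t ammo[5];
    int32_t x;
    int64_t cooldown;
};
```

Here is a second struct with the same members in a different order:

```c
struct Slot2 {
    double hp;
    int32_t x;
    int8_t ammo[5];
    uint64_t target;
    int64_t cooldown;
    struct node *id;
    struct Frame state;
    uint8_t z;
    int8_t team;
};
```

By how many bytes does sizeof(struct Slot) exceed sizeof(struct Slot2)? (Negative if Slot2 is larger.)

-8

Frame: 0..1  port  (1B, 1-aligned); 1..4  -- padding (3B); 4..8  seq  (4B, 4-aligned); 8..9  version  (1B, 1-aligned); 9..16  -- padding (7B); 16..24  window  (8B, 8-aligned); sizeof = 24, alignof = 8
0..4  id  (4B, 4-aligned)
4..5  team  (1B, 1-aligned)
5..8  -- padding (3B)
8..16  hp  (8B, 8-aligned)
16..24  target  (8B, 8-aligned)
24..48  state  (24B, 8-aligned)
48..49  z  (1B, 1-aligned)
49..54  ammo  (5B, 1-aligned)
54..56  -- padding (2B)
56..60  x  (4B, 4-aligned)
60..64  -- padding (4B)
64..72  cooldown  (8B, 8-aligned)
sizeof = 72, alignof = 8
— Slot2 —
0..8  hp  (8B, 8-aligned)
8..12  x  (4B, 4-aligned)
12..17  ammo  (5B, 1-aligned)
17..24  -- padding (7B)
24..32  target  (8B, 8-aligned)
32..40  cooldown  (8B, 8-aligned)
40..44  id  (4B, 4-aligned)
44..48  -- padding (4B)
48..72  state  (24B, 8-aligned)
72..73  z  (1B, 1-aligned)
73..74  team  (1B, 1-aligned)
74..80  -- tail padding (6B)
sizeof = 80, alignof = 8
72 − 80 = -8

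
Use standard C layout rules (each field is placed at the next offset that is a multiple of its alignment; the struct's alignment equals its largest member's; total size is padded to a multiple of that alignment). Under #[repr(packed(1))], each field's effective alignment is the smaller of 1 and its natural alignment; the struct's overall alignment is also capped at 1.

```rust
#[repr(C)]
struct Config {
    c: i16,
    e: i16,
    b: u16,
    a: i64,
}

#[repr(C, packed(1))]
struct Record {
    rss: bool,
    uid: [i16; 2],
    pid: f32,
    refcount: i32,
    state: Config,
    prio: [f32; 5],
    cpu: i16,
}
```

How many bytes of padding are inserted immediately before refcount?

Config: 0..2  c  (2B, 2-aligned); 2..4  e  (2B, 2-aligned); 4..6  b  (2B, 2-aligned); 6..8  -- padding (2B); 8..16  a  (8B, 8-aligned); sizeof = 16, alignof = 8
0..1  rss  (1B, 1-aligned)
1..5  uid  (4B, 1-aligned)
5..9  pid  (4B, 1-aligned)
9..13  refcount  (4B, 1-aligned)

0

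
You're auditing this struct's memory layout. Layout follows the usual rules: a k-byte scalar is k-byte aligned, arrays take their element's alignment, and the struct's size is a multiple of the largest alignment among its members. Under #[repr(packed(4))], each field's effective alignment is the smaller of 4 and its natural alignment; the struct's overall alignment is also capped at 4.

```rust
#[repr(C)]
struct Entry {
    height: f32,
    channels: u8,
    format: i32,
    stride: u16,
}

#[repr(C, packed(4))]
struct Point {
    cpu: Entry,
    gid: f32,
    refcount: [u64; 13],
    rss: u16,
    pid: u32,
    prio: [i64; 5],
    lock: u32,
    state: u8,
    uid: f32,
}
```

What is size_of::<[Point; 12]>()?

2208

Entry: @0: height [4B, align 4] → 4; @4: channels [1B, align 1] → 5; +3 pad (align 4); @8: format [4B, align 4] → 12; @12: stride [2B, align 2] → 14; +2 tail pad (align 4); size 16, align 4
@0: cpu [16B, align 4] → 16
@16: gid [4B, align 4] → 20
@20: refcount [104B, align 4] → 124
@124: rss [2B, align 2] → 126
+2 pad (align 4)
@128: pid [4B, align 4] → 132
@132: prio [40B, align 4] → 172
@172: lock [4B, align 4] → 176
@176: state [1B, align 1] → 177
+3 pad (align 4)
@180: uid [4B, align 4] → 184
size 184, align 4
array of 12: 12 × 184 = 2208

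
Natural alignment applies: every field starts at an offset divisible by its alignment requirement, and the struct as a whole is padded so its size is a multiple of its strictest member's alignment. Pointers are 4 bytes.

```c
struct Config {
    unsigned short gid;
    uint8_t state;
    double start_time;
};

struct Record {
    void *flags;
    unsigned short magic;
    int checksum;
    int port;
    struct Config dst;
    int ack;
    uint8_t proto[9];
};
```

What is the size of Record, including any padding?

Config: @0: gid [2B, align 2] → 2; @2: state [1B, align 1] → 3; +5 pad (align 8); @8: start_time [8B, align 8] → 16; size 16, align 8
@0: flags [4B, align 4] → 4
@4: magic [2B, align 2] → 6
+2 pad (align 4)
@8: checksum [4B, align 4] → 12
@12: port [4B, align 4] → 16
@16: dst [16B, align 8] → 32
@32: ack [4B, align 4] → 36
@36: proto [9B, align 1] → 45
+3 tail pad (align 8)
size 48, align 8

48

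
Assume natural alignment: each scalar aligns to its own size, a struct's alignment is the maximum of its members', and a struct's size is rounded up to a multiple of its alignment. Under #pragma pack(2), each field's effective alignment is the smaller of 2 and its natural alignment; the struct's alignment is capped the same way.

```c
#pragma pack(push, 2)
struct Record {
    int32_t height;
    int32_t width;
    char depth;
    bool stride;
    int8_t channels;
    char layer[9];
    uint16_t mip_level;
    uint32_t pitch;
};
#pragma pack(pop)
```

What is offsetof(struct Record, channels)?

10

@0: height [4B, align 2] → 4
@4: width [4B, align 2] → 8
@8: depth [1B, align 1] → 9
@9: stride [1B, align 1] → 10
@10: channels [1B, align 1] → 11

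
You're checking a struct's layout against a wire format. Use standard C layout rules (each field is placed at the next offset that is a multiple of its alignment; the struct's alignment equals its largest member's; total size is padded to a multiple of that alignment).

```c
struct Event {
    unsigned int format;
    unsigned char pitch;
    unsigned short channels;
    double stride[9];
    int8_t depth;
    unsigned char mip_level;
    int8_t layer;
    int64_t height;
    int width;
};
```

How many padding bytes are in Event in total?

10

0..4  format  (4B, 4-aligned)
4..5  pitch  (1B, 1-aligned)
5..6  -- padding (1B)
6..8  channels  (2B, 2-aligned)
8..80  stride  (72B, 8-aligned)
80..81  depth  (1B, 1-aligned)
81..82  mip_level  (1B, 1-aligned)
82..83  layer  (1B, 1-aligned)
83..88  -- padding (5B)
88..96  height  (8B, 8-aligned)
96..100  width  (4B, 4-aligned)
100..104  -- tail padding (4B)
sizeof = 104, alignof = 8
data bytes 94, size 104 → padding 10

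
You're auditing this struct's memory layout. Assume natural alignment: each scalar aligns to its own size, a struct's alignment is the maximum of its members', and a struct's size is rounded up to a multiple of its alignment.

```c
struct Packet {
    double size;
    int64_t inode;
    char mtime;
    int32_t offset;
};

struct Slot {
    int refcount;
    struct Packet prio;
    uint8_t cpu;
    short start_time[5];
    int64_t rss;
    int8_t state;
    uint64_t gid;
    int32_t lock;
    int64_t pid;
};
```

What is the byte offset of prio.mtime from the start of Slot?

Packet: @0: size [8B, align 8] → 8; @8: inode [8B, align 8] → 16; @16: mtime [1B, align 1] → 17; +3 pad (align 4); @20: offset [4B, align 4] → 24; size 24, align 8
@0: refcount [4B, align 4] → 4
+4 pad (align 8)
@8: prio [24B, align 8] → 32
within Packet: mtime at 16
8 + 16 = 24

24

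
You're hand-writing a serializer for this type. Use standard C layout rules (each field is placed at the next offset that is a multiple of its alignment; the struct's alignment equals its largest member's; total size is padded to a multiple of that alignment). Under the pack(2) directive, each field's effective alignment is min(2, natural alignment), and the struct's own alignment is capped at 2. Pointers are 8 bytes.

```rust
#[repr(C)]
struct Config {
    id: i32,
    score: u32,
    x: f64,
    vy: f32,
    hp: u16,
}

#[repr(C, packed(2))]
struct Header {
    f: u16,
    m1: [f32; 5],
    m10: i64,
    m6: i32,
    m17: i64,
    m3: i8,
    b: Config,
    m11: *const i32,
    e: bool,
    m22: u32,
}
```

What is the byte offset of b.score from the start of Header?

48

Config: @0: id [4B, align 4] → 4; @4: score [4B, align 4] → 8; @8: x [8B, align 8] → 16; @16: vy [4B, align 4] → 20; @20: hp [2B, align 2] → 22; +2 tail pad (align 8); size 24, align 8
@0: f [2B, align 2] → 2
@2: m1 [20B, align 2] → 22
@22: m10 [8B, align 2] → 30
@30: m6 [4B, align 2] → 34
@34: m17 [8B, align 2] → 42
@42: m3 [1B, align 1] → 43
+1 pad (align 2)
@44: b [24B, align 2] → 68
within Config: score at 4
44 + 4 = 48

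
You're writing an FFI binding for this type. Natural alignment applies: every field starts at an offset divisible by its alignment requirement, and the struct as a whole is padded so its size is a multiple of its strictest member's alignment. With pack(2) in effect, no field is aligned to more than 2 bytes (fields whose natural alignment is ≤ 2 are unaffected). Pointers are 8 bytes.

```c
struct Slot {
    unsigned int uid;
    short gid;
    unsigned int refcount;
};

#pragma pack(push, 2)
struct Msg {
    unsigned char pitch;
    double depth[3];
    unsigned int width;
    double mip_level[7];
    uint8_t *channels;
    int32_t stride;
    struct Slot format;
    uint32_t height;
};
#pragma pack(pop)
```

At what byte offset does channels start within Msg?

86

Slot: 0..4  uid  (4B, 4-aligned); 4..6  gid  (2B, 2-aligned); 6..8  -- padding (2B); 8..12  refcount  (4B, 4-aligned); sizeof = 12, alignof = 4
0..1  pitch  (1B, 1-aligned)
1..2  -- padding (1B)
2..26  depth  (24B, 2-aligned)
26..30  width  (4B, 2-aligned)
30..86  mip_level  (56B, 2-aligned)
86..94  channels  (8B, 2-aligned)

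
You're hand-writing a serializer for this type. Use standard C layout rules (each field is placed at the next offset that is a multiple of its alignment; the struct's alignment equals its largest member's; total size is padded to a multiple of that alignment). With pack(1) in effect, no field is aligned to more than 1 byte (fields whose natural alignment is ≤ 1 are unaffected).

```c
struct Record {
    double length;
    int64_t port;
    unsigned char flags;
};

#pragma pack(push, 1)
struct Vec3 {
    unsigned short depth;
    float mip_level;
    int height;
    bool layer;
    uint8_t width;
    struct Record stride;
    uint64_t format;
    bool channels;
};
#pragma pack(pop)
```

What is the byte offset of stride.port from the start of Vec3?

Record: @0: length [8B, align 8] → 8; @8: port [8B, align 8] → 16; @16: flags [1B, align 1] → 17; +7 tail pad (align 8); size 24, align 8
@0: depth [2B, align 1] → 2
@2: mip_level [4B, align 1] → 6
@6: height [4B, align 1] → 10
@10: layer [1B, align 1] → 11
@11: width [1B, align 1] → 12
@12: stride [24B, align 1] → 36
within Record: port at 8
12 + 8 = 20

20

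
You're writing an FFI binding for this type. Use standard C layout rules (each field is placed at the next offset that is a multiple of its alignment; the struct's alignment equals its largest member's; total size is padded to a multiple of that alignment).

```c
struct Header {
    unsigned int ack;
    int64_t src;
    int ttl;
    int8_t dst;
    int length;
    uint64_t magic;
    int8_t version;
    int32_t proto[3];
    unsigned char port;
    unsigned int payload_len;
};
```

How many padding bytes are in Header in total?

17

@0: ack [4B, align 4] → 4
+4 pad (align 8)
@8: src [8B, align 8] → 16
@16: ttl [4B, align 4] → 20
@20: dst [1B, align 1] → 21
+3 pad (align 4)
@24: length [4B, align 4] → 28
+4 pad (align 8)
@32: magic [8B, align 8] → 40
@40: version [1B, align 1] → 41
+3 pad (align 4)
@44: proto [12B, align 4] → 56
@56: port [1B, align 1] → 57
+3 pad (align 4)
@60: payload_len [4B, align 4] → 64
size 64, align 8
data bytes 47, size 64 → padding 17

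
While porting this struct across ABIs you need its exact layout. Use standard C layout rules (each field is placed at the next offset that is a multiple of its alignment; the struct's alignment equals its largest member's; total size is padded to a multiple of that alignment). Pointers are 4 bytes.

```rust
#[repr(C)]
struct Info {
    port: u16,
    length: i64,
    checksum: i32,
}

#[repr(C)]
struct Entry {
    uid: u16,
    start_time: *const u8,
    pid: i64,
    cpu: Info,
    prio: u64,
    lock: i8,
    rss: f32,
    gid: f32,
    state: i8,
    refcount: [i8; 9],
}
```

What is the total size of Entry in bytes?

Info: 0..2  port  (2B, 2-aligned); 2..8  -- padding (6B); 8..16  length  (8B, 8-aligned); 16..20  checksum  (4B, 4-aligned); 20..24  -- tail padding (4B); sizeof = 24, alignof = 8
0..2  uid  (2B, 2-aligned)
2..4  -- padding (2B)
4..8  start_time  (4B, 4-aligned)
8..16  pid  (8B, 8-aligned)
16..40  cpu  (24B, 8-aligned)
40..48  prio  (8B, 8-aligned)
48..49  lock  (1B, 1-aligned)
49..52  -- padding (3B)
52..56  rss  (4B, 4-aligned)
56..60  gid  (4B, 4-aligned)
60..61  state  (1B, 1-aligned)
61..70  refcount  (9B, 1-aligned)
70..72  -- tail padding (2B)
sizeof = 72, alignof = 8

72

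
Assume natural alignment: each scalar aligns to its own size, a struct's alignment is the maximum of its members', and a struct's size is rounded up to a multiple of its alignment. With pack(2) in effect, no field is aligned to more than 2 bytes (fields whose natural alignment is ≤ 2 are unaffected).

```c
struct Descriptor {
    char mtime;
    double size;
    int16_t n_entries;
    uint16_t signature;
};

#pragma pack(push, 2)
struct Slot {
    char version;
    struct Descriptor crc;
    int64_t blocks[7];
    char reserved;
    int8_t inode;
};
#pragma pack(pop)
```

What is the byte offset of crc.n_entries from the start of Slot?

18

Descriptor: mtime at 0 (size 1, align 1) → ends 1; pad 7 to align 8 for size; size at 8 (size 8, align 8) → ends 16; n_entries at 16 (size 2, align 2) → ends 18; signature at 18 (size 2, align 2) → ends 20; tail pad 4 to reach multiple of 8; total 24 bytes, alignment 8
version at 0 (size 1, align 1) → ends 1
pad 1 to align 2 for crc
crc at 2 (size 24, align 2) → ends 26
within Descriptor: n_entries at 16
2 + 16 = 18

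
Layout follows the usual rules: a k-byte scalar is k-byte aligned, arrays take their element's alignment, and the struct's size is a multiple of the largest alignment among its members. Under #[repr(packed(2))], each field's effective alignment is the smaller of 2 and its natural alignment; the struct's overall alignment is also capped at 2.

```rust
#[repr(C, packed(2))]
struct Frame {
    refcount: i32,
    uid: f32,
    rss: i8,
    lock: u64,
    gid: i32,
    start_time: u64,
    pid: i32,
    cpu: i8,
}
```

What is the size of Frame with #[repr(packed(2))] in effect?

0..4  refcount  (4B, 2-aligned)
4..8  uid  (4B, 2-aligned)
8..9  rss  (1B, 1-aligned)
9..10  -- padding (1B)
10..18  lock  (8B, 2-aligned)
18..22  gid  (4B, 2-aligned)
22..30  start_time  (8B, 2-aligned)
30..34  pid  (4B, 2-aligned)
34..35  cpu  (1B, 1-aligned)
35..36  -- tail padding (1B)
sizeof = 36, alignof = 2

36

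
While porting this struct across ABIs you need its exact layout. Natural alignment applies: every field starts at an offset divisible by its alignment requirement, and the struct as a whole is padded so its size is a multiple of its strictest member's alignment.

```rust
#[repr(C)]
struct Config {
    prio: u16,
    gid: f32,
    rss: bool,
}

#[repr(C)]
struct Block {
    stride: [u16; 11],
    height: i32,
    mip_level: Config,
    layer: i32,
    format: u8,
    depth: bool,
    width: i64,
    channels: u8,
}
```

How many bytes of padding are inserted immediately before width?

Config: 0..2  prio  (2B, 2-aligned); 2..4  -- padding (2B); 4..8  gid  (4B, 4-aligned); 8..9  rss  (1B, 1-aligned); 9..12  -- tail padding (3B); sizeof = 12, alignof = 4
0..22  stride  (22B, 2-aligned)
22..24  -- padding (2B)
24..28  height  (4B, 4-aligned)
28..40  mip_level  (12B, 4-aligned)
40..44  layer  (4B, 4-aligned)
44..45  format  (1B, 1-aligned)
45..46  depth  (1B, 1-aligned)
46..48  -- padding (2B)
48..56  width  (8B, 8-aligned)

2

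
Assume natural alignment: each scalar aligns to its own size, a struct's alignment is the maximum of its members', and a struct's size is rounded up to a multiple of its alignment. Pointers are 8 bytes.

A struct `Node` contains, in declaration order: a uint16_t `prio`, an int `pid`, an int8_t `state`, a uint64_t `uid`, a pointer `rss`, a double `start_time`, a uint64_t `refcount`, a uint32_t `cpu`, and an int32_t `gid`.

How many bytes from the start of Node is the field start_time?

0..2  prio  (2B, 2-aligned)
2..4  -- padding (2B)
4..8  pid  (4B, 4-aligned)
8..9  state  (1B, 1-aligned)
9..16  -- padding (7B)
16..24  uid  (8B, 8-aligned)
24..32  rss  (8B, 8-aligned)
32..40  start_time  (8B, 8-aligned)

32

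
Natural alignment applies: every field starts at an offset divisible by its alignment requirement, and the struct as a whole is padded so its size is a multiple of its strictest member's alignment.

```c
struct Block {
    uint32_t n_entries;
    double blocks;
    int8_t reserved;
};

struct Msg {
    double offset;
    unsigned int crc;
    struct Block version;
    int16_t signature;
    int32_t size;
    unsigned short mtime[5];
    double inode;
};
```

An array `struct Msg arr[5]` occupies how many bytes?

360

Block: @0: n_entries [4B, align 4] → 4; +4 pad (align 8); @8: blocks [8B, align 8] → 16; @16: reserved [1B, align 1] → 17; +7 tail pad (align 8); size 24, align 8
@0: offset [8B, align 8] → 8
@8: crc [4B, align 4] → 12
+4 pad (align 8)
@16: version [24B, align 8] → 40
@40: signature [2B, align 2] → 42
+2 pad (align 4)
@44: size [4B, align 4] → 48
@48: mtime [10B, align 2] → 58
+6 pad (align 8)
@64: inode [8B, align 8] → 72
size 72, align 8
array of 5: 5 × 72 = 360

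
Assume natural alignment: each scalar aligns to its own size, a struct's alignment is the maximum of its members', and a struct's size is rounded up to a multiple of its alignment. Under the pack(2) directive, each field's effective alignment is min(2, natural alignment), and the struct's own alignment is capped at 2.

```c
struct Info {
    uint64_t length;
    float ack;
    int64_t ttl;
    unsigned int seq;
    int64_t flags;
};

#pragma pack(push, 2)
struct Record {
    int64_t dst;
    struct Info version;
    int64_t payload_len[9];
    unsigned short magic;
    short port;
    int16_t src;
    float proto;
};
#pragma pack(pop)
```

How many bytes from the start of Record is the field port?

122

Info: 0..8  length  (8B, 8-aligned); 8..12  ack  (4B, 4-aligned); 12..16  -- padding (4B); 16..24  ttl  (8B, 8-aligned); 24..28  seq  (4B, 4-aligned); 28..32  -- padding (4B); 32..40  flags  (8B, 8-aligned); sizeof = 40, alignof = 8
0..8  dst  (8B, 2-aligned)
8..48  version  (40B, 2-aligned)
48..120  payload_len  (72B, 2-aligned)
120..122  magic  (2B, 2-aligned)
122..124  port  (2B, 2-aligned)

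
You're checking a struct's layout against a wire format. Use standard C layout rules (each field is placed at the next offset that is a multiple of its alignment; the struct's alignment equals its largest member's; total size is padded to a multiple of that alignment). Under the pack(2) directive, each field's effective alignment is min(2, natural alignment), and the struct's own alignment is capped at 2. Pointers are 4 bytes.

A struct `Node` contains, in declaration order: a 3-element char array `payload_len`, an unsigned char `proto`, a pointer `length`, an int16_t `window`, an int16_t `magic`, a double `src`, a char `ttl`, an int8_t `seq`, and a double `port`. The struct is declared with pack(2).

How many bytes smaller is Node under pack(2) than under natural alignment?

10

natural layout:
  @0: payload_len [3B, align 1] → 3
  @3: proto [1B, align 1] → 4
  @4: length [4B, align 4] → 8
  @8: window [2B, align 2] → 10
  @10: magic [2B, align 2] → 12
  +4 pad (align 8)
  @16: src [8B, align 8] → 24
  @24: ttl [1B, align 1] → 25
  @25: seq [1B, align 1] → 26
  +6 pad (align 8)
  @32: port [8B, align 8] → 40
  size 40, align 8
packed(2) layout:
  @0: payload_len [3B, align 1] → 3
  @3: proto [1B, align 1] → 4
  @4: length [4B, align 2] → 8
  @8: window [2B, align 2] → 10
  @10: magic [2B, align 2] → 12
  @12: src [8B, align 2] → 20
  @20: ttl [1B, align 1] → 21
  @21: seq [1B, align 1] → 22
  @22: port [8B, align 2] → 30
  size 30, align 2
40 − 30 = 10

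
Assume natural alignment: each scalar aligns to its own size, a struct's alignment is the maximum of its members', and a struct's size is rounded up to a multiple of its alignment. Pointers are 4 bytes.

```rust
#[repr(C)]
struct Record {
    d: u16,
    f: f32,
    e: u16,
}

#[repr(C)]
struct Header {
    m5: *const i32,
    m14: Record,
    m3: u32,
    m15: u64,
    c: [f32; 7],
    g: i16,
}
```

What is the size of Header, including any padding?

64 bytes

Record: @0: d [2B, align 2] → 2; +2 pad (align 4); @4: f [4B, align 4] → 8; @8: e [2B, align 2] → 10; +2 tail pad (align 4); size 12, align 4
@0: m5 [4B, align 4] → 4
@4: m14 [12B, align 4] → 16
@16: m3 [4B, align 4] → 20
+4 pad (align 8)
@24: m15 [8B, align 8] → 32
@32: c [28B, align 4] → 60
@60: g [2B, align 2] → 62
+2 tail pad (align 8)
size 64, align 8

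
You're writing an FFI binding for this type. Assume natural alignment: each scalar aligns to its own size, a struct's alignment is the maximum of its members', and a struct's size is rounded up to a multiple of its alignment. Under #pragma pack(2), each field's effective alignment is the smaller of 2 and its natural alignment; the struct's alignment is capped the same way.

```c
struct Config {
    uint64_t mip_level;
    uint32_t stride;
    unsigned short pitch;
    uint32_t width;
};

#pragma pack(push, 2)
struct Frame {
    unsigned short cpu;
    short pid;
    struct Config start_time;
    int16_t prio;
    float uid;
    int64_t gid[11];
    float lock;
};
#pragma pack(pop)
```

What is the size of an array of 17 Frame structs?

Config: @0: mip_level [8B, align 8] → 8; @8: stride [4B, align 4] → 12; @12: pitch [2B, align 2] → 14; +2 pad (align 4); @16: width [4B, align 4] → 20; +4 tail pad (align 8); size 24, align 8
@0: cpu [2B, align 2] → 2
@2: pid [2B, align 2] → 4
@4: start_time [24B, align 2] → 28
@28: prio [2B, align 2] → 30
@30: uid [4B, align 2] → 34
@34: gid [88B, align 2] → 122
@122: lock [4B, align 2] → 126
size 126, align 2
array of 17: 17 × 126 = 2142

2142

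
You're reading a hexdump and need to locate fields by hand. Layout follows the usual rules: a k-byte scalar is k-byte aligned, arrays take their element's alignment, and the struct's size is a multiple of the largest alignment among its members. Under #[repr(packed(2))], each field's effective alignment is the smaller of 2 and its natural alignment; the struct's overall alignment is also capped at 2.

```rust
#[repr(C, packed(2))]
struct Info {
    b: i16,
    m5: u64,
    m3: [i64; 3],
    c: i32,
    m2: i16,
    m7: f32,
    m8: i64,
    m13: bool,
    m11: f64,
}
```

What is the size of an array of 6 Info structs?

b at 0 (size 2, align 2) → ends 2
m5 at 2 (size 8, align 2) → ends 10
m3 at 10 (size 24, align 2) → ends 34
c at 34 (size 4, align 2) → ends 38
m2 at 38 (size 2, align 2) → ends 40
m7 at 40 (size 4, align 2) → ends 44
m8 at 44 (size 8, align 2) → ends 52
m13 at 52 (size 1, align 1) → ends 53
pad 1 to align 2 for m11
m11 at 54 (size 8, align 2) → ends 62
total 62 bytes, alignment 2
array of 6: 6 × 62 = 372

372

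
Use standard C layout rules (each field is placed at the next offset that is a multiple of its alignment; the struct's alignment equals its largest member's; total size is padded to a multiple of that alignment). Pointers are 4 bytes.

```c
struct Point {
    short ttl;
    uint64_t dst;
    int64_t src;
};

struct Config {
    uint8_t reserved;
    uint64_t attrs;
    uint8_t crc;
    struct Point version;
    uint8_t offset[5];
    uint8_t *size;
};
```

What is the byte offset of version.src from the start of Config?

40

Point: 0..2  ttl  (2B, 2-aligned); 2..8  -- padding (6B); 8..16  dst  (8B, 8-aligned); 16..24  src  (8B, 8-aligned); sizeof = 24, alignof = 8
0..1  reserved  (1B, 1-aligned)
1..8  -- padding (7B)
8..16  attrs  (8B, 8-aligned)
16..17  crc  (1B, 1-aligned)
17..24  -- padding (7B)
24..48  version  (24B, 8-aligned)
within Point: src at 16
24 + 16 = 40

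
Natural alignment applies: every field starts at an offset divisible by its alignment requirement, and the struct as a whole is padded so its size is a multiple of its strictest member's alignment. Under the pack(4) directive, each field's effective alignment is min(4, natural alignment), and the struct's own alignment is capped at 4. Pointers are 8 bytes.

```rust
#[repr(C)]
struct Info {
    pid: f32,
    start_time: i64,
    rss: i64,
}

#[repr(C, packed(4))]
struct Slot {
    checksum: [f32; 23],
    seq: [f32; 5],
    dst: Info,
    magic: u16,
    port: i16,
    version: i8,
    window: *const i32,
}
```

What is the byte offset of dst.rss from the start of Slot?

128

Info: pid at 0 (size 4, align 4) → ends 4; pad 4 to align 8 for start_time; start_time at 8 (size 8, align 8) → ends 16; rss at 16 (size 8, align 8) → ends 24; total 24 bytes, alignment 8
checksum at 0 (size 92, align 4) → ends 92
seq at 92 (size 20, align 4) → ends 112
dst at 112 (size 24, align 4) → ends 136
within Info: rss at 16
112 + 16 = 128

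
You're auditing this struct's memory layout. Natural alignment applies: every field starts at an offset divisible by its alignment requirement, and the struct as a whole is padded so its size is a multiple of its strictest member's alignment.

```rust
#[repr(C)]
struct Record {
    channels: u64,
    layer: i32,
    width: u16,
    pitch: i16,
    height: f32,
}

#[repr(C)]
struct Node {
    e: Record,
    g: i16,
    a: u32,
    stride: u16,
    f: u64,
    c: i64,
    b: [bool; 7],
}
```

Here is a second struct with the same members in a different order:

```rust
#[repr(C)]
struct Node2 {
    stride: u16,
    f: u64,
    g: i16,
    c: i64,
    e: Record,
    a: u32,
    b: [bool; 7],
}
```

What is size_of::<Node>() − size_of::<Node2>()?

Record: channels at 0 (size 8, align 8) → ends 8; layer at 8 (size 4, align 4) → ends 12; width at 12 (size 2, align 2) → ends 14; pitch at 14 (size 2, align 2) → ends 16; height at 16 (size 4, align 4) → ends 20; tail pad 4 to reach multiple of 8; total 24 bytes, alignment 8
e at 0 (size 24, align 8) → ends 24
g at 24 (size 2, align 2) → ends 26
pad 2 to align 4 for a
a at 28 (size 4, align 4) → ends 32
stride at 32 (size 2, align 2) → ends 34
pad 6 to align 8 for f
f at 40 (size 8, align 8) → ends 48
c at 48 (size 8, align 8) → ends 56
b at 56 (size 7, align 1) → ends 63
tail pad 1 to reach multiple of 8
total 64 bytes, alignment 8
— Node2 —
stride at 0 (size 2, align 2) → ends 2
pad 6 to align 8 for f
f at 8 (size 8, align 8) → ends 16
g at 16 (size 2, align 2) → ends 18
pad 6 to align 8 for c
c at 24 (size 8, align 8) → ends 32
e at 32 (size 24, align 8) → ends 56
a at 56 (size 4, align 4) → ends 60
b at 60 (size 7, align 1) → ends 67
tail pad 5 to reach multiple of 8
total 72 bytes, alignment 8
64 − 72 = -8

-8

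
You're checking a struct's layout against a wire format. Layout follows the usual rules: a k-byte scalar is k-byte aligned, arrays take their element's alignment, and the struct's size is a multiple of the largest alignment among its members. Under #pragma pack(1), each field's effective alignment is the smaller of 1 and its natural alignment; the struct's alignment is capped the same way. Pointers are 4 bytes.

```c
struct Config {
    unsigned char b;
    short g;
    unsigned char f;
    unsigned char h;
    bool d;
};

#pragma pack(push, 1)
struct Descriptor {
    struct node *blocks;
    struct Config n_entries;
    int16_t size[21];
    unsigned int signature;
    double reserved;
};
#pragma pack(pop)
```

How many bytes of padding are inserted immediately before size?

0

Config: 0..1  b  (1B, 1-aligned); 1..2  -- padding (1B); 2..4  g  (2B, 2-aligned); 4..5  f  (1B, 1-aligned); 5..6  h  (1B, 1-aligned); 6..7  d  (1B, 1-aligned); 7..8  -- tail padding (1B); sizeof = 8, alignof = 2
0..4  blocks  (4B, 1-aligned)
4..12  n_entries  (8B, 1-aligned)
12..54  size  (42B, 1-aligned)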